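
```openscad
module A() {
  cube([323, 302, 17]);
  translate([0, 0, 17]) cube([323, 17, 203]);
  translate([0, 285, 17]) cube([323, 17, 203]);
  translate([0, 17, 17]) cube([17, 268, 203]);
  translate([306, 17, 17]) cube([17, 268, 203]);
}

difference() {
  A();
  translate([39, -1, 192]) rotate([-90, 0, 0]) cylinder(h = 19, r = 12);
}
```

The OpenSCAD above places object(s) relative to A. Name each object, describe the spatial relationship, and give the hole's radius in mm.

The subtracted cylinder has r = 12 mm.

A is an open box. The open box has a circular hole through its front wall. The hole's radius is 12 mm.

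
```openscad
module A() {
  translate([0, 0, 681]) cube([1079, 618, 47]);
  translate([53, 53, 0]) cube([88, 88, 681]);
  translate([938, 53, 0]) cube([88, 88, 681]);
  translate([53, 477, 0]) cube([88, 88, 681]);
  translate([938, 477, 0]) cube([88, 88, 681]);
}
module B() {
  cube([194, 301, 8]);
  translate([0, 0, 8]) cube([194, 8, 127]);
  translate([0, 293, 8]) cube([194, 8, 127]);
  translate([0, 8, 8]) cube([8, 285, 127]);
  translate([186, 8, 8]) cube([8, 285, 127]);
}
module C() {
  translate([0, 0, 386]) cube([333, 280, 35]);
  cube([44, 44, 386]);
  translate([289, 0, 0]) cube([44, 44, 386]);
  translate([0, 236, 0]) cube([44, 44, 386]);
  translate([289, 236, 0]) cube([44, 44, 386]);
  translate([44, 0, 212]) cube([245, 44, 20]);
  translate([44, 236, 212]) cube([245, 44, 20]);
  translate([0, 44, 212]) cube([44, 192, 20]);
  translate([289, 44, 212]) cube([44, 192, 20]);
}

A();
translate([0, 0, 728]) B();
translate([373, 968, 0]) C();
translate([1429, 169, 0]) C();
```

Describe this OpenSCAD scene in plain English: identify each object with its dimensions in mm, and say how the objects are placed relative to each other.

A is a table with a 1079×618 mm rectangular top, 47 mm thick, top surface at z = 728 mm, supported by four 88×88 mm square legs, each inset 53 mm from the nearest pair of top edges, running from the floor.

B is an open-topped rectangular box: outside dimensions 194×301×135 mm, with a uniform wall and base thickness of 8 mm. The base is a full 194×301 slab on the floor; four walls sit on top of the base. The front and back walls (the −y and +y sides) span the full width; the two side walls fit between them.

C is a simple wooden stool: a rectangular seat 333 mm (x) by 280 mm (y), 35 mm thick, top face at z = 421 mm, on four square legs, each 44×44 mm in cross-section. The legs rest on z = 0, each flush with a corner of the seat. Four stretchers, 44 mm wide and 20 mm tall, connect adjacent legs with their undersides at z = 212 mm, each running between the inner faces of the legs it joins and aligned with the legs' outer faces on the other axis.

The open box is on top of the table. Two stools sit around the table at the +y, +x sides.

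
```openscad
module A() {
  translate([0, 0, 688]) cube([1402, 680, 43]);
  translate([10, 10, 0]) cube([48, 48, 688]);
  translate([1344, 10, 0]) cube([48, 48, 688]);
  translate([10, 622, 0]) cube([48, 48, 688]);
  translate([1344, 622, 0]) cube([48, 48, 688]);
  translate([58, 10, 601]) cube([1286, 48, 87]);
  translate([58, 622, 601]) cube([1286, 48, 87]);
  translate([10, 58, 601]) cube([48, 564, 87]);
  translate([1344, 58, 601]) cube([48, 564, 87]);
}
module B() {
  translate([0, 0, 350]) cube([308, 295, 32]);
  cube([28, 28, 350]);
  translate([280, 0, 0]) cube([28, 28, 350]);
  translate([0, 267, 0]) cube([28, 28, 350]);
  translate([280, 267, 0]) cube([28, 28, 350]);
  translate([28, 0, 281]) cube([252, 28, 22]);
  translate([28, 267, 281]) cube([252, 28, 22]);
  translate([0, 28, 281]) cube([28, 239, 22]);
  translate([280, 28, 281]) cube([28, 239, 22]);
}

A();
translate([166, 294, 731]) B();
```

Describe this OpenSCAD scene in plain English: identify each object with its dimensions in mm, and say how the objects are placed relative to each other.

A is a table with a 1402×680 mm rectangular top, 43 mm thick, top surface at z = 731 mm, supported by four 48×48 mm square legs, each inset 10 mm from the nearest pair of top edges, running from the floor. Four apron rails, 48 mm thick and 87 mm tall, run between adjacent legs with their top edges flush with the underside of the top and their outer faces flush with the legs' outer faces.

B is a four-legged stool. The seat is 308×295 mm, 32 mm thick, top at z = 382 mm. It stands on four square legs, each 28×28 mm in cross-section, from z = 0 to the seat underside, each flush with a corner of the seat. Four stretchers, 28 mm wide and 22 mm tall, connect adjacent legs with their undersides at z = 281 mm, each running between the inner faces of the legs it joins and aligned with the legs' outer faces on the other axis.

The stool is on top of the table.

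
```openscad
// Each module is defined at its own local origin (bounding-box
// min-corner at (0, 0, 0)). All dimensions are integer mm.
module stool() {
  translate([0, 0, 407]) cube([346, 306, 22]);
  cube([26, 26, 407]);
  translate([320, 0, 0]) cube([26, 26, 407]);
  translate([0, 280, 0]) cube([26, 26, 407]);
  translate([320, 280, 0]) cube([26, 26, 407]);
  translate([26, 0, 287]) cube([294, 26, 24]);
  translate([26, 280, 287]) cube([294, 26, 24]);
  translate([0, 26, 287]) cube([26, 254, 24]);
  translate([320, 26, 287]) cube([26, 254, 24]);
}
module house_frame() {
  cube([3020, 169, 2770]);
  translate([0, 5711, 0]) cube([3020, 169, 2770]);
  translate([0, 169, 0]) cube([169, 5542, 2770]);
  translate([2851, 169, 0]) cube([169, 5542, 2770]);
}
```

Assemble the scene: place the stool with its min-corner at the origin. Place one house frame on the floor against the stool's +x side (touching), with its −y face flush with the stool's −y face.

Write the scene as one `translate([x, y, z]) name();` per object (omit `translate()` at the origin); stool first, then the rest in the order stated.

stool();
translate([346, 0, 0]) house_frame();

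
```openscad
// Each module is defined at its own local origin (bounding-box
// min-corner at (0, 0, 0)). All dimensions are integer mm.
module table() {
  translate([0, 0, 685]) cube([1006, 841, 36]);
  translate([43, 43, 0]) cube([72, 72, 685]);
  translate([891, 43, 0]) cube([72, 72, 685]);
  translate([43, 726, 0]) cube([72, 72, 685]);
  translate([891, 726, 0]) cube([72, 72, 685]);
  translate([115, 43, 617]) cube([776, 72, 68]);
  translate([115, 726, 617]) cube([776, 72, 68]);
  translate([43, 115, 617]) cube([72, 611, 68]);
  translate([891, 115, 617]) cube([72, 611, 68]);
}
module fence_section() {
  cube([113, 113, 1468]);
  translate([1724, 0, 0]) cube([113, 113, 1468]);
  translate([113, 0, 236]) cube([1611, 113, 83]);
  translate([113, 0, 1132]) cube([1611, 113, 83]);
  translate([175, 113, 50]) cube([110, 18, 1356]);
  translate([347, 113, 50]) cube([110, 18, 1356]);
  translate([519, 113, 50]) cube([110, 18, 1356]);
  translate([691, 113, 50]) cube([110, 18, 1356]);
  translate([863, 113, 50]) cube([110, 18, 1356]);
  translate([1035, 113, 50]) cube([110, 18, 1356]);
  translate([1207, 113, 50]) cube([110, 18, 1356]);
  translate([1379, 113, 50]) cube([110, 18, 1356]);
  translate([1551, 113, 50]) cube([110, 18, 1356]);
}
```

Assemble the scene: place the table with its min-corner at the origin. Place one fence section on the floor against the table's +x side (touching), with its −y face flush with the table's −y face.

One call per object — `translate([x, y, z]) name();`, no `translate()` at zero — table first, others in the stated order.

table();
translate([1006, 0, 0]) fence_section();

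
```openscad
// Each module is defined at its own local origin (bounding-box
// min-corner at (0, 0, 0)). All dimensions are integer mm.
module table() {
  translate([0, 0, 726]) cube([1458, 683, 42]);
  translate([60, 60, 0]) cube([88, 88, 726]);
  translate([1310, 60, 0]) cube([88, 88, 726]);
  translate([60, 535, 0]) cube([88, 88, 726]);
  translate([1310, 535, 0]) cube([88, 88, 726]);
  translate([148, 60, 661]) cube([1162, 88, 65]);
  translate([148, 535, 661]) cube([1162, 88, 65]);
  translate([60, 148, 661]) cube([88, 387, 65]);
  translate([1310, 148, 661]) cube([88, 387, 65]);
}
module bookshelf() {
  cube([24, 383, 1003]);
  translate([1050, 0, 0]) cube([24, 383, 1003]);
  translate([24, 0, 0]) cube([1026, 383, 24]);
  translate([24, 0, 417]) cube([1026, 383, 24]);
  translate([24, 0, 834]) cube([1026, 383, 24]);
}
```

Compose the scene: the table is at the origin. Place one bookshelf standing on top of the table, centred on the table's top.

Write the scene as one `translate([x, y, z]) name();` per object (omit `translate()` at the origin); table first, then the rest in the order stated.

table();
translate([192, 150, 768]) bookshelf();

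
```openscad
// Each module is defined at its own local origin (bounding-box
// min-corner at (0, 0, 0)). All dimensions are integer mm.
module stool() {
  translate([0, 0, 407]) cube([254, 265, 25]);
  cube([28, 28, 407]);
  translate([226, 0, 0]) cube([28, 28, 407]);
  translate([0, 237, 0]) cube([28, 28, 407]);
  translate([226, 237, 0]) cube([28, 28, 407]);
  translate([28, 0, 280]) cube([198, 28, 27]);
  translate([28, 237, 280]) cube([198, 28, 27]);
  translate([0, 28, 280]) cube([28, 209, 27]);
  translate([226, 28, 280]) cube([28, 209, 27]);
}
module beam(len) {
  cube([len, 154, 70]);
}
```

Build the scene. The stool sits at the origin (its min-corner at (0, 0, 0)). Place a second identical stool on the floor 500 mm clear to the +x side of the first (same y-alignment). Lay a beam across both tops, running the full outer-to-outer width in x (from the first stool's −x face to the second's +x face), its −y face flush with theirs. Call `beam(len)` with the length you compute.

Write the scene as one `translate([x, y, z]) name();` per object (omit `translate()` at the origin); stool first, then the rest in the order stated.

stool();
translate([754, 0, 0]) stool();
translate([0, 0, 432]) beam(1008);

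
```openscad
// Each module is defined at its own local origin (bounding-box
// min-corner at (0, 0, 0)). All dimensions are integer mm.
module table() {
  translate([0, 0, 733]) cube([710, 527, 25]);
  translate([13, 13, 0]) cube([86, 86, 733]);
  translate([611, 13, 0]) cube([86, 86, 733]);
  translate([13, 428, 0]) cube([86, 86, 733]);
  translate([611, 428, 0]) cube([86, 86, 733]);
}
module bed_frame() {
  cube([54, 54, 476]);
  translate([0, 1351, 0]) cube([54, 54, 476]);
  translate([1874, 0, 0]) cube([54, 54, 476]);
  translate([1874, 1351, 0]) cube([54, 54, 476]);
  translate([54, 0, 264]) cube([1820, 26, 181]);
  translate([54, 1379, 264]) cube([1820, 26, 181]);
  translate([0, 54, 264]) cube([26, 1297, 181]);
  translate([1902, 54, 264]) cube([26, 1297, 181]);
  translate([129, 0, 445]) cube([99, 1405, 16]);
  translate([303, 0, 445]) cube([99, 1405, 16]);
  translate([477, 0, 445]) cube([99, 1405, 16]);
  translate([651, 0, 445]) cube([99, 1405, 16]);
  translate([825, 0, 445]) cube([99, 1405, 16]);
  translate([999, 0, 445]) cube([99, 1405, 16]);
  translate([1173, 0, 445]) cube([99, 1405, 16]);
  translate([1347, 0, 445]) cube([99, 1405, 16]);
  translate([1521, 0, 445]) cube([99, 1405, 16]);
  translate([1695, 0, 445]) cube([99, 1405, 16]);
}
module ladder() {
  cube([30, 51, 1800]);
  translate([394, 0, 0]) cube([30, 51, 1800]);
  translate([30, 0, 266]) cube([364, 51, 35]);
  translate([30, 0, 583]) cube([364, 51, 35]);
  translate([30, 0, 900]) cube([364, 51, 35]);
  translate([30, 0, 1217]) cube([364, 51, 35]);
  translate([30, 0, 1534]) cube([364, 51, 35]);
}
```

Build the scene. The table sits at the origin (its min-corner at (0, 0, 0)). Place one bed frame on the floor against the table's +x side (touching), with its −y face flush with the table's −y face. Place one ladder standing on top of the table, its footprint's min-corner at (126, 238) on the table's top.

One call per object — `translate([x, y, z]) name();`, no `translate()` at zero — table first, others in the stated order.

table();
translate([710, 0, 0]) bed_frame();
translate([126, 238, 758]) ladder();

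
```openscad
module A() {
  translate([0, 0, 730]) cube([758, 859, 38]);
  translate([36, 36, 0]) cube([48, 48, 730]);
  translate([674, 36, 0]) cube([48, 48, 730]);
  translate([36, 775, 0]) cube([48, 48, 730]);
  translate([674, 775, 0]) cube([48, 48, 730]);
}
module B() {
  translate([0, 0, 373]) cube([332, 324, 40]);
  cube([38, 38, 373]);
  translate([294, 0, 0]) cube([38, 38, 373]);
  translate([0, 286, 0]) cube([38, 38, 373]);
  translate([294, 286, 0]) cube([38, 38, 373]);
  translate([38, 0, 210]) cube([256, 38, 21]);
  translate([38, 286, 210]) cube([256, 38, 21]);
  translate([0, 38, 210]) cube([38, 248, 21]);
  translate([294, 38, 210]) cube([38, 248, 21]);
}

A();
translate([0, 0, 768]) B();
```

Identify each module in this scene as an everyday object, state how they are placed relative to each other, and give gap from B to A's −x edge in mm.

The stool's min-x is at 0; the table's min-x is 0; gap = 0 mm.

A is a table. B is a stool. The stool is on top of the table. The gap from the stool to the table's −x edge is 0 mm.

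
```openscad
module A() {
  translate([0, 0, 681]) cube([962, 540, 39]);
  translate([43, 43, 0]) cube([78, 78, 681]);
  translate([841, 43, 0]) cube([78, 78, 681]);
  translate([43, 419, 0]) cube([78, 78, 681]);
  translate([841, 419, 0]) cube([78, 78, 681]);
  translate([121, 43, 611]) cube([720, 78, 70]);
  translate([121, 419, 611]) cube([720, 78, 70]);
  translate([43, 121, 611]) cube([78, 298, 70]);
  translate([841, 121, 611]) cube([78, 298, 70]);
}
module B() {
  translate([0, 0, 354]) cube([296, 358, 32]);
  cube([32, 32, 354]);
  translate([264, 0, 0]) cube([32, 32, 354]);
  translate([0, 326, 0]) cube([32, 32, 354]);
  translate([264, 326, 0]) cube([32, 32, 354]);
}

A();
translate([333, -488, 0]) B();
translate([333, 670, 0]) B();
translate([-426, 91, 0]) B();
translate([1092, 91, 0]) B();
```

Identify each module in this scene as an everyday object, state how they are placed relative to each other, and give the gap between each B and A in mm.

A is a table. B is a stool. Four stools sit around the table at the −y, +y, −x, +x sides. The gap between each stool and the table is 130 mm.

Each stool's nearest face is 130 mm from the table's bounding box.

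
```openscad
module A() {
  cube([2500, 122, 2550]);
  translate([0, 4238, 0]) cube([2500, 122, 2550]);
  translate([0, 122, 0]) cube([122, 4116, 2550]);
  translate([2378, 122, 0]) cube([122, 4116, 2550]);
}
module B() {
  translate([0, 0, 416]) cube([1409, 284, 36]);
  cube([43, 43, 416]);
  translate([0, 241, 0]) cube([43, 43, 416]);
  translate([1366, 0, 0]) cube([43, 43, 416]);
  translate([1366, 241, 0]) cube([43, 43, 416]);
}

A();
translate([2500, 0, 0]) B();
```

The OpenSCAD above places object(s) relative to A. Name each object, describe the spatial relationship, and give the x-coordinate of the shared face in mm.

The house frame's +x face and the bench's −x face are both at x = 2500 mm.

A is a house frame. B is a bench. The bench is against the house frame's +x side, with their −y faces flush. The x-coordinate of the shared face is 2500 mm.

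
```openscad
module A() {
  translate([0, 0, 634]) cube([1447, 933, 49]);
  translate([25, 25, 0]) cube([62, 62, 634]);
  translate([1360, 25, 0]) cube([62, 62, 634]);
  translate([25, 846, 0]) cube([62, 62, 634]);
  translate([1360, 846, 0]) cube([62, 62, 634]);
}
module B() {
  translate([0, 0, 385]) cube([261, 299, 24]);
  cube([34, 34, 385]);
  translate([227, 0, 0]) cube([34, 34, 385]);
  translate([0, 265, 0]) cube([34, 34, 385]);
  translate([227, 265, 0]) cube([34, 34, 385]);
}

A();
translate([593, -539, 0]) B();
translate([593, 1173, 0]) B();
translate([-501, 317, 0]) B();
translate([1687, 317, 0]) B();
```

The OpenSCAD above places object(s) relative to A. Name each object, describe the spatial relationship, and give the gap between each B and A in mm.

Each stool's nearest face is 240 mm from the table's bounding box.

A is a table. B is a stool. Four stools sit around the table at the −y, +y, −x, +x sides. The gap between each stool and the table is 240 mm.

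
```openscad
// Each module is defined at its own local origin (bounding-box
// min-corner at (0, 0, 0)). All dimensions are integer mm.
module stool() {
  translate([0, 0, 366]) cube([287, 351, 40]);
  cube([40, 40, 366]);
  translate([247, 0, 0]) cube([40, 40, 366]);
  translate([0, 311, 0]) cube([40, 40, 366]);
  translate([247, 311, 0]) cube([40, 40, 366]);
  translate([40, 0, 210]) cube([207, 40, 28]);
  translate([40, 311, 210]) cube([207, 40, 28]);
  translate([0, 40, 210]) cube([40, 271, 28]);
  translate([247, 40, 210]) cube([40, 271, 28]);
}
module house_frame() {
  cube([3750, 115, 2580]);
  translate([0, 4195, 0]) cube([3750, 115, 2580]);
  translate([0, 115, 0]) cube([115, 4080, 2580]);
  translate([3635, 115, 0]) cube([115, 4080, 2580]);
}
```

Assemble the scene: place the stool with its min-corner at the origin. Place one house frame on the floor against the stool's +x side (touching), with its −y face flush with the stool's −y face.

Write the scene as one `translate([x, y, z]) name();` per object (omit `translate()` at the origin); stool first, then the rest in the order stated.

stool();
translate([287, 0, 0]) house_frame();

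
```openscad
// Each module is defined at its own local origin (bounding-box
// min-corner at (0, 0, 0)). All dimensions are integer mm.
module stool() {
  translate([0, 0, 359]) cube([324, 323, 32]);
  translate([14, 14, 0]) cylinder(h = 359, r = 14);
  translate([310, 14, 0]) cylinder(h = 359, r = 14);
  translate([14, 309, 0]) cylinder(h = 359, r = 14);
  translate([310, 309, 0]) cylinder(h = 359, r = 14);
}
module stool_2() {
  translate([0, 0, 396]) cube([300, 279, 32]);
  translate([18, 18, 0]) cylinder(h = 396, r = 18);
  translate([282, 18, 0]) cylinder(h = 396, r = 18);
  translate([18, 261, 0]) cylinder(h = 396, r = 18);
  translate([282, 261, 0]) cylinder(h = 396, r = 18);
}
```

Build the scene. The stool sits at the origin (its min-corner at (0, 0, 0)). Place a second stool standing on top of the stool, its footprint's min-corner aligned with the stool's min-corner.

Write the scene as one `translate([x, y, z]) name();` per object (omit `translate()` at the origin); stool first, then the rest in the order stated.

stool();
translate([0, 0, 391]) stool_2();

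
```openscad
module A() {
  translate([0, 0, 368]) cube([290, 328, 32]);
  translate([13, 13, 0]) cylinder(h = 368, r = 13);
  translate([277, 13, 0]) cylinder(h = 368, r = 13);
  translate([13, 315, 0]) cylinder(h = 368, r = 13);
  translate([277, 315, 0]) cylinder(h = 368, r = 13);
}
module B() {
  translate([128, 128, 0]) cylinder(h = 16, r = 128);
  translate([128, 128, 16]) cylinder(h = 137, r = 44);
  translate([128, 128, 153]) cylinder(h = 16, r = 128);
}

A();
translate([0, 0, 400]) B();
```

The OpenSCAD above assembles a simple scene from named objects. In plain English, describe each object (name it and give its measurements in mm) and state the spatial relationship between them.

A is a simple wooden stool: a rectangular seat 290 mm (x) by 328 mm (y), 32 mm thick, top face at z = 400 mm, on four round legs, each 26 mm in diameter. The legs rest on z = 0, each leg's axis is inset half a diameter from the nearest pair of seat edges (so the leg's bounding box is flush with the corner).

B is a spool: two coaxial disc flanges of radius 128 mm and thickness 16 mm, joined by a core cylinder of radius 44 mm and height 137 mm. The lower flange rests on z = 0 and the three cylinders share a vertical axis.

The spool is on top of the stool.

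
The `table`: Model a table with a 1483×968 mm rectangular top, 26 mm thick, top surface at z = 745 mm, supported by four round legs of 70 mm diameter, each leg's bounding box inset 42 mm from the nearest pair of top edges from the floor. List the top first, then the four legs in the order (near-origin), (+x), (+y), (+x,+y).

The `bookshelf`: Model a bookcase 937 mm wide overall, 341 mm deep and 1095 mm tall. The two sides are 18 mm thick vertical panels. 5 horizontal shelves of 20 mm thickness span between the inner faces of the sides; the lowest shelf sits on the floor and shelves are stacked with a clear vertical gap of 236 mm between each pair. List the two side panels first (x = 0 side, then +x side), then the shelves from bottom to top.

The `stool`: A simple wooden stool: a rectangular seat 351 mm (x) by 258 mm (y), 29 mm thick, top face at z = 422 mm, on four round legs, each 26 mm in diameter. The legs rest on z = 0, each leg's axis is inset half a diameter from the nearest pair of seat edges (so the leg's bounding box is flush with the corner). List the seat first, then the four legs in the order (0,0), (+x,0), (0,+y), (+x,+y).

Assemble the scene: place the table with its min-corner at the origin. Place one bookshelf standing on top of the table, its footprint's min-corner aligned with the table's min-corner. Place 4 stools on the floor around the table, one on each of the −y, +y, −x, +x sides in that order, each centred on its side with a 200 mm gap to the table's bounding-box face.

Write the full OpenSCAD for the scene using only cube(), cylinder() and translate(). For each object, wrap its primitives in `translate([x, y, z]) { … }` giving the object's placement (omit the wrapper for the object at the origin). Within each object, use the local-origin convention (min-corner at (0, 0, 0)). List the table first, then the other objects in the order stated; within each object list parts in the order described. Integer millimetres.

translate([0, 0, 719]) cube([1483, 968, 26]);
translate([77, 77, 0]) cylinder(h = 719, r = 35);
translate([1406, 77, 0]) cylinder(h = 719, r = 35);
translate([77, 891, 0]) cylinder(h = 719, r = 35);
translate([1406, 891, 0]) cylinder(h = 719, r = 35);
translate([0, 0, 745]) {
  cube([18, 341, 1095]);
  translate([919, 0, 0]) cube([18, 341, 1095]);
  translate([18, 0, 0]) cube([901, 341, 20]);
  translate([18, 0, 256]) cube([901, 341, 20]);
  translate([18, 0, 512]) cube([901, 341, 20]);
  translate([18, 0, 768]) cube([901, 341, 20]);
  translate([18, 0, 1024]) cube([901, 341, 20]);
}
translate([566, -458, 0]) {
  translate([0, 0, 393]) cube([351, 258, 29]);
  translate([13, 13, 0]) cylinder(h = 393, r = 13);
  translate([338, 13, 0]) cylinder(h = 393, r = 13);
  translate([13, 245, 0]) cylinder(h = 393, r = 13);
  translate([338, 245, 0]) cylinder(h = 393, r = 13);
}
translate([566, 1168, 0]) {
  translate([0, 0, 393]) cube([351, 258, 29]);
  translate([13, 13, 0]) cylinder(h = 393, r = 13);
  translate([338, 13, 0]) cylinder(h = 393, r = 13);
  translate([13, 245, 0]) cylinder(h = 393, r = 13);
  translate([338, 245, 0]) cylinder(h = 393, r = 13);
}
translate([-551, 355, 0]) {
  translate([0, 0, 393]) cube([351, 258, 29]);
  translate([13, 13, 0]) cylinder(h = 393, r = 13);
  translate([338, 13, 0]) cylinder(h = 393, r = 13);
  translate([13, 245, 0]) cylinder(h = 393, r = 13);
  translate([338, 245, 0]) cylinder(h = 393, r = 13);
}
translate([1683, 355, 0]) {
  translate([0, 0, 393]) cube([351, 258, 29]);
  translate([13, 13, 0]) cylinder(h = 393, r = 13);
  translate([338, 13, 0]) cylinder(h = 393, r = 13);
  translate([13, 245, 0]) cylinder(h = 393, r = 13);
  translate([338, 245, 0]) cylinder(h = 393, r = 13);
}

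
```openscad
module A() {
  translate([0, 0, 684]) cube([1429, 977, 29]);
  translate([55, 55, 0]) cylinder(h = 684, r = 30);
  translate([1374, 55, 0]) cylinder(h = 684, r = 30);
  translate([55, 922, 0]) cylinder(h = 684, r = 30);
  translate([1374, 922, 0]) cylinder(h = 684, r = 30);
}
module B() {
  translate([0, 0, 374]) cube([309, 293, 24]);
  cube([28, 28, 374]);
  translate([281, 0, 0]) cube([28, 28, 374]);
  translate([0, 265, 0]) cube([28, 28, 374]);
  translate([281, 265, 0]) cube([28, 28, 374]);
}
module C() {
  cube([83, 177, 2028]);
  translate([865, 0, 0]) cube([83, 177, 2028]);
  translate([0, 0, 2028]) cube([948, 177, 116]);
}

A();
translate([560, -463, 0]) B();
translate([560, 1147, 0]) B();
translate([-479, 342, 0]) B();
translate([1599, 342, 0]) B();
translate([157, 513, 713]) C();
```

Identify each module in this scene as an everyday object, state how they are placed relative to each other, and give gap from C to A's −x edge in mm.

A is a table. B is a stool. C is a door frame. Four stools sit around the table at the −y, +y, −x, +x sides. The door frame is on top of the table. The gap from the door frame to the table's −x edge is 157 mm.

The door frame's min-x is at 157; the table's min-x is 0; gap = 157 mm.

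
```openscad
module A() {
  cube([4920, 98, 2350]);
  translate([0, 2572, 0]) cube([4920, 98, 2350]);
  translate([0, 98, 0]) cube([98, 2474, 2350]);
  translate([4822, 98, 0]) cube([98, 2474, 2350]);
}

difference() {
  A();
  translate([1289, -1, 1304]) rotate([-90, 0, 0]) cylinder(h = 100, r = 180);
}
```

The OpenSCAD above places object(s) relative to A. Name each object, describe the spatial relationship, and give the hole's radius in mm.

The subtracted cylinder has r = 180 mm.

A is a house frame. The house frame has a circular hole through its front wall. The hole's radius is 180 mm.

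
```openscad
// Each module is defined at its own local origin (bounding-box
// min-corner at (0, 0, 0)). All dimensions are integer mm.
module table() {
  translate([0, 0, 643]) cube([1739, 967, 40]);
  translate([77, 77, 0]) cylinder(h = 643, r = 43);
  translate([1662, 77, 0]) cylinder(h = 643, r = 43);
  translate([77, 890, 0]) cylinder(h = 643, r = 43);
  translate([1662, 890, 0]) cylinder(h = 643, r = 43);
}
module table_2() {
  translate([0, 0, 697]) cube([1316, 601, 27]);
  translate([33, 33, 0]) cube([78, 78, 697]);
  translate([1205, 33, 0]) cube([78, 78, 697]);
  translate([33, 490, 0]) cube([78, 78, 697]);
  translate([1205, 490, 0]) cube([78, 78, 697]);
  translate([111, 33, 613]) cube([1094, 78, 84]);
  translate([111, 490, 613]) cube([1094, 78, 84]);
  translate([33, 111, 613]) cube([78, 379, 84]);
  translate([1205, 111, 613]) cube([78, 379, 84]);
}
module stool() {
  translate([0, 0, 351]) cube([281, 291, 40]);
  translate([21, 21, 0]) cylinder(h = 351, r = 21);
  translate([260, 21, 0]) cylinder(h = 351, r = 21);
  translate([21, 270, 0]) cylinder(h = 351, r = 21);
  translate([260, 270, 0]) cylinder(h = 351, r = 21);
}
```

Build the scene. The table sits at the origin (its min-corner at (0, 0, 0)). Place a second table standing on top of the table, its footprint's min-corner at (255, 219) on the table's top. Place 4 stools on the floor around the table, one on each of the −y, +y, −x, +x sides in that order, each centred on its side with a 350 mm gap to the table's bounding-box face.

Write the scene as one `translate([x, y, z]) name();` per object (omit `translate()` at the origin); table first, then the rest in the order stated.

table();
translate([255, 219, 683]) table_2();
translate([729, -641, 0]) stool();
translate([729, 1317, 0]) stool();
translate([-631, 338, 0]) stool();
translate([2089, 338, 0]) stool();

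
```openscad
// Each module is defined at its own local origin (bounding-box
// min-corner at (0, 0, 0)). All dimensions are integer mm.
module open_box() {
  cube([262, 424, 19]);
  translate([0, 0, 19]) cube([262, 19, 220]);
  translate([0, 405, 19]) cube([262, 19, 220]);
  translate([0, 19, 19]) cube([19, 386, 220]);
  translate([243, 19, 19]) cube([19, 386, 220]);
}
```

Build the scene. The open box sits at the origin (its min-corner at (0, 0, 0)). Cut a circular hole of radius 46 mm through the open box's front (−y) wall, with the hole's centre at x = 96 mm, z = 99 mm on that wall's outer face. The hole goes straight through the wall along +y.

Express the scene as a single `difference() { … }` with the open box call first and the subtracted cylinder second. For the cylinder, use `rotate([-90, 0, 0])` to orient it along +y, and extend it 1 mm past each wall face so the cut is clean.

difference() {
  open_box();
  translate([96, -1, 99]) rotate([-90, 0, 0]) cylinder(h = 21, r = 46);
}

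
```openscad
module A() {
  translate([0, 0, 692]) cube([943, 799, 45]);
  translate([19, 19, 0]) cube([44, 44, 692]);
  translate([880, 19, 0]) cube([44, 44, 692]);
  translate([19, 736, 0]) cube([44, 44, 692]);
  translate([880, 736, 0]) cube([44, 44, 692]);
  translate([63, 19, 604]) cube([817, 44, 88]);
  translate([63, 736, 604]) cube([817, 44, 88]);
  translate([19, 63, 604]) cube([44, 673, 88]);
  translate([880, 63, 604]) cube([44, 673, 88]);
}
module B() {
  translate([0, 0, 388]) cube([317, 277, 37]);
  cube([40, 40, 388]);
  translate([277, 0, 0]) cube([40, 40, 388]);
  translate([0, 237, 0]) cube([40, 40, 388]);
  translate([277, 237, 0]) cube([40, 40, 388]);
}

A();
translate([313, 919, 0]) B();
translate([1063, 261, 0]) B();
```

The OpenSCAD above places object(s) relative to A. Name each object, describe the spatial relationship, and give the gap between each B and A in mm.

A is a table. B is a stool. Two stools sit around the table at the +y, +x sides. The gap between each stool and the table is 120 mm.

Each stool's nearest face is 120 mm from the table's bounding box.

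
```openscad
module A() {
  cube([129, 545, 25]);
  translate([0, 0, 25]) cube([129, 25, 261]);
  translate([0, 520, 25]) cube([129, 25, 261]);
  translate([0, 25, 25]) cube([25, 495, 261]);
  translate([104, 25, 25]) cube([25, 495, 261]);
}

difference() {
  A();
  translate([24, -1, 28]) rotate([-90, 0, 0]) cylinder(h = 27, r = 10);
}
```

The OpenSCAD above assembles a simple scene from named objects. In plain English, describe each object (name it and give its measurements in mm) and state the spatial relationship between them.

A is an open-topped rectangular box: outside dimensions 129×545×286 mm, with a uniform wall and base thickness of 25 mm. The base is a full 129×545 slab on the floor; four walls sit on top of the base. The front and back walls (the −y and +y sides) span the full width; the two side walls fit between them.

The open box has a circular hole of radius 10 mm through its front wall, centred at (x = 24, z = 28).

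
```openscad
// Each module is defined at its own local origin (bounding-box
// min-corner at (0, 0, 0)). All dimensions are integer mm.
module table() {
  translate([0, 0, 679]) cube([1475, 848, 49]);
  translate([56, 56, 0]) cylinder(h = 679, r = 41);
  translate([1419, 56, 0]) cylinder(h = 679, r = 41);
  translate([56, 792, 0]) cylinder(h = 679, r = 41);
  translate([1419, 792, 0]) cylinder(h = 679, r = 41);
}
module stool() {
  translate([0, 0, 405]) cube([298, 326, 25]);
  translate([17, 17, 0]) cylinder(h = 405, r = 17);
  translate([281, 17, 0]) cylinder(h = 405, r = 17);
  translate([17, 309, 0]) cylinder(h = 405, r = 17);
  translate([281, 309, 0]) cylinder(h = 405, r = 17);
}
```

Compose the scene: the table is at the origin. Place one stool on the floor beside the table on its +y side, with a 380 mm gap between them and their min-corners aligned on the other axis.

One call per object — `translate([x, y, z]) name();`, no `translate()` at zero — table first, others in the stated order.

table();
translate([0, 1228, 0]) stool();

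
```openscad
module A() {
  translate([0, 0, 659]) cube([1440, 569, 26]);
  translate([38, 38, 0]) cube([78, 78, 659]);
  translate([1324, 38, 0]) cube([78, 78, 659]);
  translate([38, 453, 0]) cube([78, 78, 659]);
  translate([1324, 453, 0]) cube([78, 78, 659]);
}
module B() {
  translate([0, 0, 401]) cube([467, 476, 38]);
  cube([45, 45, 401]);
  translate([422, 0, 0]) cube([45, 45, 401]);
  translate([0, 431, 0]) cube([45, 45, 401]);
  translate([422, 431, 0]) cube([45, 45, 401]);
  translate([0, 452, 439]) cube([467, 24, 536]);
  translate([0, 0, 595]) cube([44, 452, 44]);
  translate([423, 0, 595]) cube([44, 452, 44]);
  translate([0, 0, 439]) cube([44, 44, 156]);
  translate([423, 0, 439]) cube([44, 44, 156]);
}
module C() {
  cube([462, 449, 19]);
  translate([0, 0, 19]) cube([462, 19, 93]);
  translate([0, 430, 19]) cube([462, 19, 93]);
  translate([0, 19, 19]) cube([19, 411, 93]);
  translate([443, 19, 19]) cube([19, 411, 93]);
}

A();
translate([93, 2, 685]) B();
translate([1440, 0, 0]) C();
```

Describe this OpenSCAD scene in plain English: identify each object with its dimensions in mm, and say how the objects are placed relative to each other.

A is a table: top 1440 mm (x) × 569 mm (y), 26 mm thick, upper face at z = 685 mm, on four 78×78 mm square legs, each inset 38 mm from the nearest pair of top edges, running from z = 0 to the bottom of the top.

B is a chair: 467×476 mm seat, 38 mm thick, top at z = 439 mm, on four 45 mm square corner legs flush with the seat edges. A 24 mm thick backrest slab spans the full seat width, extending 536 mm above the seat top, its back face flush with the seat's +y edge. Two armrests of 44×44 mm section run along each side from the seat's front edge to the front of the backrest, top faces 200 mm above the seat top and outer faces flush with the seat's x-edges; a 44×44 mm post under the front of each armrest stands on the seat at the front corner.

C is an open-topped rectangular box: outside dimensions 462×449×112 mm, with a uniform wall and base thickness of 19 mm. The base is a full 462×449 slab on the floor; four walls sit on top of the base. The front and back walls (the −y and +y sides) span the full width; the two side walls fit between them.

The chair is on top of the table. The open box is against the table's +x side, with their −y faces flush.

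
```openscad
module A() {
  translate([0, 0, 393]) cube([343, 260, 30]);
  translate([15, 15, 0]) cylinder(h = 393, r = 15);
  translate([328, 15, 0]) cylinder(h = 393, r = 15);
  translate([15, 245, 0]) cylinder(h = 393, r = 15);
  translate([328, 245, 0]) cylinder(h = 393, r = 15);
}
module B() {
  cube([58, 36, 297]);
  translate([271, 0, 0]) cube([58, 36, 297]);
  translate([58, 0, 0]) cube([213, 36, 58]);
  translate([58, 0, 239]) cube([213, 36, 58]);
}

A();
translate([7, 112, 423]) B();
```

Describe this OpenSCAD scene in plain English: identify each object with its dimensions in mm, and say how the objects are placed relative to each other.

A is a four-legged stool. The seat is 343×260 mm, 30 mm thick, top at z = 423 mm. It stands on four round legs, each 30 mm in diameter, from z = 0 to the seat underside, each leg's axis is inset half a diameter from the nearest pair of seat edges (so the leg's bounding box is flush with the corner).

B is a picture frame with a 213×181 mm rectangular opening (x by z) and a uniform 58 mm border on every side. Frame depth is 36 mm along y. It is built from two vertical stiles running the full outside height and two horizontal rails spanning the gap between the stiles.

The picture frame is on top of the stool, centred.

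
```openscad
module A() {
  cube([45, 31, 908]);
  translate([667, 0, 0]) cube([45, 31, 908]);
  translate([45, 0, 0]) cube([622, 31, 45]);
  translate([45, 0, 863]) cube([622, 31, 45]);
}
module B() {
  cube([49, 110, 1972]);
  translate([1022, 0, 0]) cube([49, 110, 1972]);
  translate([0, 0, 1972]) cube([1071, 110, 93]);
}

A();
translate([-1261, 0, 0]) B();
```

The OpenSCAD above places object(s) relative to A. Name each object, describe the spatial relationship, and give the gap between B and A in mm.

A is a picture frame. B is a door frame. The door frame is on the floor beside the picture frame on its −x side. The gap between the door frame and the picture frame is 190 mm.

The door frame's nearest face is 190 mm from the picture frame's −x face.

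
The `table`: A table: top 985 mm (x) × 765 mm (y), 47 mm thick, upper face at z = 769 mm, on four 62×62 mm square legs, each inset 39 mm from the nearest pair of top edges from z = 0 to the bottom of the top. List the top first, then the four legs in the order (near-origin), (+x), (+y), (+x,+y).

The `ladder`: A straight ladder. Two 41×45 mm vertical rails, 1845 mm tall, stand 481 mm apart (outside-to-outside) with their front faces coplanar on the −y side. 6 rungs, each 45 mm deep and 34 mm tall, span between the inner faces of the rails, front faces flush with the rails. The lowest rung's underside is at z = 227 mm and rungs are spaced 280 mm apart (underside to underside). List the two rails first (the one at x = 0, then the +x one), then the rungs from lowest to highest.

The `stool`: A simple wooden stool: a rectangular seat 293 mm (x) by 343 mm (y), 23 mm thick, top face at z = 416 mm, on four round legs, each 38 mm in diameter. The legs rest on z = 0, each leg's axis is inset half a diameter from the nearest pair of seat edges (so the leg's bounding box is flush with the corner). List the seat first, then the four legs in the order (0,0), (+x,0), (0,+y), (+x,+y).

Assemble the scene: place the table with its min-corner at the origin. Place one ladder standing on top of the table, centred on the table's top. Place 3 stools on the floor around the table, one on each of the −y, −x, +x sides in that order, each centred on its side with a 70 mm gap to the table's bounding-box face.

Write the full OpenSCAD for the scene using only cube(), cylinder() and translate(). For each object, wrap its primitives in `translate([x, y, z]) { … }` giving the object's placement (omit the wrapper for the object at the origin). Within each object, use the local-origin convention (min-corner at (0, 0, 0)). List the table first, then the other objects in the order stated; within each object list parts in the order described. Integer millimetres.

translate([0, 0, 722]) cube([985, 765, 47]);
translate([39, 39, 0]) cube([62, 62, 722]);
translate([884, 39, 0]) cube([62, 62, 722]);
translate([39, 664, 0]) cube([62, 62, 722]);
translate([884, 664, 0]) cube([62, 62, 722]);
translate([252, 360, 769]) {
  cube([41, 45, 1845]);
  translate([440, 0, 0]) cube([41, 45, 1845]);
  translate([41, 0, 227]) cube([399, 45, 34]);
  translate([41, 0, 507]) cube([399, 45, 34]);
  translate([41, 0, 787]) cube([399, 45, 34]);
  translate([41, 0, 1067]) cube([399, 45, 34]);
  translate([41, 0, 1347]) cube([399, 45, 34]);
  translate([41, 0, 1627]) cube([399, 45, 34]);
}
translate([346, -413, 0]) {
  translate([0, 0, 393]) cube([293, 343, 23]);
  translate([19, 19, 0]) cylinder(h = 393, r = 19);
  translate([274, 19, 0]) cylinder(h = 393, r = 19);
  translate([19, 324, 0]) cylinder(h = 393, r = 19);
  translate([274, 324, 0]) cylinder(h = 393, r = 19);
}
translate([-363, 211, 0]) {
  translate([0, 0, 393]) cube([293, 343, 23]);
  translate([19, 19, 0]) cylinder(h = 393, r = 19);
  translate([274, 19, 0]) cylinder(h = 393, r = 19);
  translate([19, 324, 0]) cylinder(h = 393, r = 19);
  translate([274, 324, 0]) cylinder(h = 393, r = 19);
}
translate([1055, 211, 0]) {
  translate([0, 0, 393]) cube([293, 343, 23]);
  translate([19, 19, 0]) cylinder(h = 393, r = 19);
  translate([274, 19, 0]) cylinder(h = 393, r = 19);
  translate([19, 324, 0]) cylinder(h = 393, r = 19);
  translate([274, 324, 0]) cylinder(h = 393, r = 19);
}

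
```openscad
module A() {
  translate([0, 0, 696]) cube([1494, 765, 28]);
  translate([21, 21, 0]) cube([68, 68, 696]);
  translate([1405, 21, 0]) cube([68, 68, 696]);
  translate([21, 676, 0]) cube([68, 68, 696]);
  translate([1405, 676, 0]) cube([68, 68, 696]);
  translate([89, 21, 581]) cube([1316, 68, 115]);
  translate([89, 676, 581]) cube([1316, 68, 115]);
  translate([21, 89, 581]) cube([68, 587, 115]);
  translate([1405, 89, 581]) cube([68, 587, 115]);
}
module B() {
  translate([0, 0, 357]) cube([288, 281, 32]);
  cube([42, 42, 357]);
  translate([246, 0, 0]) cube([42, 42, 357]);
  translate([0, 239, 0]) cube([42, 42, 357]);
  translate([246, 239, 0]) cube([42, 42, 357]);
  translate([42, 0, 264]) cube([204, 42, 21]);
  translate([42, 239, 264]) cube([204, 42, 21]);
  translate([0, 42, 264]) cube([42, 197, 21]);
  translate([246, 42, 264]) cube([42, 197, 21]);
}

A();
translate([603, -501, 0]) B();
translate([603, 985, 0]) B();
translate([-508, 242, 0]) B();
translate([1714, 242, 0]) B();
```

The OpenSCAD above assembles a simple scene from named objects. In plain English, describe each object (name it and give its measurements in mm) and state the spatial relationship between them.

A is a rectangular dining table. The top is 1494×765×28 mm with its upper surface at z = 724 mm. It stands on four 68×68 mm square legs, each inset 21 mm from the nearest pair of top edges, running from the floor to the underside of the top. Four apron rails, 68 mm thick and 115 mm tall, run between adjacent legs with their top edges flush with the underside of the top and their outer faces flush with the legs' outer faces.

B is a four-legged stool. The seat is 288×281 mm, 32 mm thick, top at z = 389 mm. It stands on four square legs, each 42×42 mm in cross-section, from z = 0 to the seat underside, each flush with a corner of the seat. Four stretchers, 42 mm wide and 21 mm tall, connect adjacent legs with their undersides at z = 264 mm, each running between the inner faces of the legs it joins and aligned with the legs' outer faces on the other axis.

Four stools sit around the table at the −y, +y, −x, +x sides.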